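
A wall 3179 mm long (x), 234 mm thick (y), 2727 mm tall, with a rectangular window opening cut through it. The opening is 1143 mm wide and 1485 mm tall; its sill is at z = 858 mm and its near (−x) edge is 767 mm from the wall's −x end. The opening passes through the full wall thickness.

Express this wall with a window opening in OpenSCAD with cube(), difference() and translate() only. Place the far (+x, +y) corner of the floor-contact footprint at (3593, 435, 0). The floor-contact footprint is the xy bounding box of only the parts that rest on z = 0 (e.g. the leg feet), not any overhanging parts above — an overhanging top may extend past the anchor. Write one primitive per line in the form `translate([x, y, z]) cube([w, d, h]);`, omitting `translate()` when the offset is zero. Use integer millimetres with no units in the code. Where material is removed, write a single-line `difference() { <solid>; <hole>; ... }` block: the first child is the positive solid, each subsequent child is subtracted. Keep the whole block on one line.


difference() { translate([414, 201, 0]) cube([3179, 234, 2727]); translate([1181, 201, 858]) cube([1143, 234, 1485]); }


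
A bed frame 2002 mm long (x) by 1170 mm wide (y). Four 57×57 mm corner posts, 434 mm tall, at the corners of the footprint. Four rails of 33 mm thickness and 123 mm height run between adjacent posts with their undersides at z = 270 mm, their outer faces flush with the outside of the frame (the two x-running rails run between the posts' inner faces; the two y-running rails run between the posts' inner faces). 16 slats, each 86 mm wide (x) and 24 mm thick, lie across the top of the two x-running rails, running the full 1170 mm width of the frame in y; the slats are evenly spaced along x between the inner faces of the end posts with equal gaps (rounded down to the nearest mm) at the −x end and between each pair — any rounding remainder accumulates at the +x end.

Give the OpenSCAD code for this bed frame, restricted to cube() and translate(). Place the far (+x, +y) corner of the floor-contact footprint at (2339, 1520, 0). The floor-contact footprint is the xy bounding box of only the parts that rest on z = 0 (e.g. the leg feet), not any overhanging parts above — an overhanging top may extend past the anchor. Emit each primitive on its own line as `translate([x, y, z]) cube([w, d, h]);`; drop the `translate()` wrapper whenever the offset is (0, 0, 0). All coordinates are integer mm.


translate([337, 350, 0]) cube([57, 57, 434]);
translate([337, 1463, 0]) cube([57, 57, 434]);
translate([2282, 350, 0]) cube([57, 57, 434]);
translate([2282, 1463, 0]) cube([57, 57, 434]);
translate([394, 350, 270]) cube([1888, 33, 123]);
translate([394, 1487, 270]) cube([1888, 33, 123]);
translate([337, 407, 270]) cube([33, 1056, 123]);
translate([2306, 407, 270]) cube([33, 1056, 123]);
translate([424, 350, 393]) cube([86, 1170, 24]);
translate([540, 350, 393]) cube([86, 1170, 24]);
translate([656, 350, 393]) cube([86, 1170, 24]);
translate([772, 350, 393]) cube([86, 1170, 24]);
translate([888, 350, 393]) cube([86, 1170, 24]);
translate([1004, 350, 393]) cube([86, 1170, 24]);
translate([1120, 350, 393]) cube([86, 1170, 24]);
translate([1236, 350, 393]) cube([86, 1170, 24]);
translate([1352, 350, 393]) cube([86, 1170, 24]);
translate([1468, 350, 393]) cube([86, 1170, 24]);
translate([1584, 350, 393]) cube([86, 1170, 24]);
translate([1700, 350, 393]) cube([86, 1170, 24]);
translate([1816, 350, 393]) cube([86, 1170, 24]);
translate([1932, 350, 393]) cube([86, 1170, 24]);
translate([2048, 350, 393]) cube([86, 1170, 24]);
translate([2164, 350, 393]) cube([86, 1170, 24]);


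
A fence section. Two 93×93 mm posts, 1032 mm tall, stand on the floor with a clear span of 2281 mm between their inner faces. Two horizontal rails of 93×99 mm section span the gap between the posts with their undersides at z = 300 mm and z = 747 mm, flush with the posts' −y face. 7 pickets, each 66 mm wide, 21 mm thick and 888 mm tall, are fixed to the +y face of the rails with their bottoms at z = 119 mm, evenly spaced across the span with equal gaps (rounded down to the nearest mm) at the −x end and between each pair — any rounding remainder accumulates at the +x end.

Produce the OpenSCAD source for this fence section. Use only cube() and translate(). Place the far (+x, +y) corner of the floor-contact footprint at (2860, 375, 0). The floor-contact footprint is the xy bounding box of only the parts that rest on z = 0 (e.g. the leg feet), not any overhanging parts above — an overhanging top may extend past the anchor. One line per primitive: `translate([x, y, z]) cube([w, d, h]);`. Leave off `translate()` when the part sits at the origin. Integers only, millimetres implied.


translate([393, 282, 0]) cube([93, 93, 1032]);
translate([2767, 282, 0]) cube([93, 93, 1032]);
translate([486, 282, 300]) cube([2281, 93, 99]);
translate([486, 282, 747]) cube([2281, 93, 99]);
translate([713, 375, 119]) cube([66, 21, 888]);
translate([1006, 375, 119]) cube([66, 21, 888]);
translate([1299, 375, 119]) cube([66, 21, 888]);
translate([1592, 375, 119]) cube([66, 21, 888]);
translate([1885, 375, 119]) cube([66, 21, 888]);
translate([2178, 375, 119]) cube([66, 21, 888]);
translate([2471, 375, 119]) cube([66, 21, 888]);


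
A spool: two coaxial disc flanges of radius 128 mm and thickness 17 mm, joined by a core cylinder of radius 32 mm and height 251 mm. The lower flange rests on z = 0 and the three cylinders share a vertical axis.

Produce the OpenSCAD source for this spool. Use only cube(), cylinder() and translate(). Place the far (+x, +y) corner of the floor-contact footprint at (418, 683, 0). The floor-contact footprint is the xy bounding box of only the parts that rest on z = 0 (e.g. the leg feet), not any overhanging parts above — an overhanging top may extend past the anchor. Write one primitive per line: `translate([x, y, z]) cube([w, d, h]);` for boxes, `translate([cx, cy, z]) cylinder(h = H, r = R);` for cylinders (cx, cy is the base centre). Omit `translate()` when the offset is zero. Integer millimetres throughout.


translate([290, 555, 0]) cylinder(h = 17, r = 128);
translate([290, 555, 17]) cylinder(h = 251, r = 32);
translate([290, 555, 268]) cylinder(h = 17, r = 128);


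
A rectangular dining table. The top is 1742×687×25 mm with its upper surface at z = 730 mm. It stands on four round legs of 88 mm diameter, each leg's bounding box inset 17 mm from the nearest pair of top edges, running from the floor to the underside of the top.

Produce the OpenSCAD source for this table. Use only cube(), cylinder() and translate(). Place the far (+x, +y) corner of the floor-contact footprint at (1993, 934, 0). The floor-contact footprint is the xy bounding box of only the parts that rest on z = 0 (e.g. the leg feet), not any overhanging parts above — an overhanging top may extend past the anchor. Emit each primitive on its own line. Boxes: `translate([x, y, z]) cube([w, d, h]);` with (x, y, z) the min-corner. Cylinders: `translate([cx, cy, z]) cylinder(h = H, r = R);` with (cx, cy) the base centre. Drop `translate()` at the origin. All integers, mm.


translate([268, 264, 705]) cube([1742, 687, 25]);
translate([329, 325, 0]) cylinder(h = 705, r = 44);
translate([1949, 325, 0]) cylinder(h = 705, r = 44);
translate([329, 890, 0]) cylinder(h = 705, r = 44);
translate([1949, 890, 0]) cylinder(h = 705, r = 44);


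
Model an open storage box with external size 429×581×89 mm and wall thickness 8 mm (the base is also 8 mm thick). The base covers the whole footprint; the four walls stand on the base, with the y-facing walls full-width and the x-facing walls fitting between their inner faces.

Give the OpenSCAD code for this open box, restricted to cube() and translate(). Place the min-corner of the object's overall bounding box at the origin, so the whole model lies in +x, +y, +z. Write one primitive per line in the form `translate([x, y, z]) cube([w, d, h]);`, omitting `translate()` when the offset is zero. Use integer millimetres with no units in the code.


cube([429, 581, 8]);
translate([0, 0, 8]) cube([429, 8, 81]);
translate([0, 573, 8]) cube([429, 8, 81]);
translate([0, 8, 8]) cube([8, 565, 81]);
translate([421, 8, 8]) cube([8, 565, 81]);


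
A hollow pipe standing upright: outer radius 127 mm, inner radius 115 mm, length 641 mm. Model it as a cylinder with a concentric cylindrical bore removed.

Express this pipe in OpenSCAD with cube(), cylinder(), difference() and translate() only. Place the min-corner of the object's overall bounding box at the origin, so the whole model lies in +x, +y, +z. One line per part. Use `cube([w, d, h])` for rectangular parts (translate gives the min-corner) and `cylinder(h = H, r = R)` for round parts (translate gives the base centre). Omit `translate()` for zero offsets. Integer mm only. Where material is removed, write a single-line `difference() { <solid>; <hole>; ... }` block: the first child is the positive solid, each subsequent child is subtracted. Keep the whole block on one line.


difference() { translate([127, 127, 0]) cylinder(h = 641, r = 127); translate([127, 127, 0]) cylinder(h = 641, r = 115); }


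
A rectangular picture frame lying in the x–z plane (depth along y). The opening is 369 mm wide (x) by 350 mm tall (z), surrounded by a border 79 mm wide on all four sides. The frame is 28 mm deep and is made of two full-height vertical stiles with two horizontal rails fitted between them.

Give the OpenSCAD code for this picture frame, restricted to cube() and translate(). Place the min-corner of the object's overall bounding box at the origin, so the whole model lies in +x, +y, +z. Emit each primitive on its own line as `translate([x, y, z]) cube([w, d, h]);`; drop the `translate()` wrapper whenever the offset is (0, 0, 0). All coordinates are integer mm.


cube([79, 28, 508]);
translate([448, 0, 0]) cube([79, 28, 508]);
translate([79, 0, 0]) cube([369, 28, 79]);
translate([79, 0, 429]) cube([369, 28, 79]);


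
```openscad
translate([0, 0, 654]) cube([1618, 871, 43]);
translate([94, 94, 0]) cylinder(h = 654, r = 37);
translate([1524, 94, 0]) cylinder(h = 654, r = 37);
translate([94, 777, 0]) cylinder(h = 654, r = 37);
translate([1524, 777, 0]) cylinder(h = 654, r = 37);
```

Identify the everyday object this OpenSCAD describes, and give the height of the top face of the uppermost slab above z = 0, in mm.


A table. The table height is 697 mm.

A 1618×871×43 slab sits at z = 654 on four Ø74 mm round legs — a table. The top surface is at 654 + 43 = 697 mm.


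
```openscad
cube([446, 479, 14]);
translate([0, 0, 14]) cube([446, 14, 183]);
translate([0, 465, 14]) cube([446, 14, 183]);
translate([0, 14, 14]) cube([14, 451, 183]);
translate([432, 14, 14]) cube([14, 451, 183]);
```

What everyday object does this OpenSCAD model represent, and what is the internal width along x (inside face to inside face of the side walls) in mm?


An open box. The internal width is 418 mm.

A 446×479 base slab with four walls standing on it — an open box. The base is 446 mm wide and the walls are 14 mm thick, so the internal width is 446 − 2 × 14 = 418 mm.


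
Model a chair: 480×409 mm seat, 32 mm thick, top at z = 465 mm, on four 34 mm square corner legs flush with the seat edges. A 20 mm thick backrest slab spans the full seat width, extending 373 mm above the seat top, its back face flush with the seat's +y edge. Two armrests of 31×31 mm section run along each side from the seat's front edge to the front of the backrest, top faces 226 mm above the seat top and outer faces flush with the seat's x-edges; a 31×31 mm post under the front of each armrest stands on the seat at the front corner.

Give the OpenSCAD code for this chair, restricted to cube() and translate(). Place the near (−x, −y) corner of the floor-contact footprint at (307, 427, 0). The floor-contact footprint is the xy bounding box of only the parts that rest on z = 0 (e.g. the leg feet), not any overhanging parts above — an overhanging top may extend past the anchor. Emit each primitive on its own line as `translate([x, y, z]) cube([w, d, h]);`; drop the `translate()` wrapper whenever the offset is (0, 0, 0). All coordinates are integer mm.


// leg_h = 465 - 32 = 433
// arm post h = 226 - 31 = 195
translate([307, 427, 433]) cube([480, 409, 32]);
translate([307, 427, 0]) cube([34, 34, 433]);
translate([753, 427, 0]) cube([34, 34, 433]);
translate([307, 802, 0]) cube([34, 34, 433]);
translate([753, 802, 0]) cube([34, 34, 433]);
translate([307, 816, 465]) cube([480, 20, 373]);
translate([307, 427, 660]) cube([31, 389, 31]);
translate([756, 427, 660]) cube([31, 389, 31]);
translate([307, 427, 465]) cube([31, 31, 195]);
translate([756, 427, 465]) cube([31, 31, 195]);


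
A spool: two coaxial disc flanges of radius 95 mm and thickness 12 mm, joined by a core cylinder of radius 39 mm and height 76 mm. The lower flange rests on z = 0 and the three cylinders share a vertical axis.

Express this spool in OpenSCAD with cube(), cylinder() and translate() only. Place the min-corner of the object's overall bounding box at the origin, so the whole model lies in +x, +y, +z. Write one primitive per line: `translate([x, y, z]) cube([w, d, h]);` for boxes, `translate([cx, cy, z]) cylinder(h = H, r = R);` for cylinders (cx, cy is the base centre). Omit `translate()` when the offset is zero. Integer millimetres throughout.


translate([95, 95, 0]) cylinder(h = 12, r = 95);
translate([95, 95, 12]) cylinder(h = 76, r = 39);
translate([95, 95, 88]) cylinder(h = 12, r = 95);


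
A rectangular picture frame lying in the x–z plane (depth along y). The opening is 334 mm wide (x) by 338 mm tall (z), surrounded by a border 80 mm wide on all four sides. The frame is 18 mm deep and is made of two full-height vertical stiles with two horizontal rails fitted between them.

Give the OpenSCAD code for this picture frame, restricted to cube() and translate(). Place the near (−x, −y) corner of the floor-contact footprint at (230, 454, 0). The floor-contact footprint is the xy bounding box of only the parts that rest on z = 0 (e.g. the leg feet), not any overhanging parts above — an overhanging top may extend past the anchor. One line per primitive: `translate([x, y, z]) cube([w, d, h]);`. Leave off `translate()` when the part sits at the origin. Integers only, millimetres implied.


translate([230, 454, 0]) cube([80, 18, 498]);
translate([644, 454, 0]) cube([80, 18, 498]);
translate([310, 454, 0]) cube([334, 18, 80]);
translate([310, 454, 418]) cube([334, 18, 80]);


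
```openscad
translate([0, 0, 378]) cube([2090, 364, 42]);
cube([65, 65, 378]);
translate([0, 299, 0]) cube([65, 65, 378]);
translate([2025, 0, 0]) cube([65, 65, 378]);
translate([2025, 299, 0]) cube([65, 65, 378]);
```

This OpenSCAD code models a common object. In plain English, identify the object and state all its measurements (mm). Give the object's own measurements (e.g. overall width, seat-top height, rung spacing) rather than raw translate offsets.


A long wooden bench with a 2090 mm (x) × 364 mm (y) seat, 42 mm thick, its top surface 420 mm above the floor. Four 65 mm square legs at the seat corners, flush with the edges, run from z = 0 to the seat underside.


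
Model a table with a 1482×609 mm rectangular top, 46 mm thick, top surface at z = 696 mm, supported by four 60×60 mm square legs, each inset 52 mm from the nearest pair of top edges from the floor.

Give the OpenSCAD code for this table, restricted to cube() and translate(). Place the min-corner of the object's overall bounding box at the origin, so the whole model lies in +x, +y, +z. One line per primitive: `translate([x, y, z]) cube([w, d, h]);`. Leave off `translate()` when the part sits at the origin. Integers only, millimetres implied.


translate([0, 0, 650]) cube([1482, 609, 46]);
translate([52, 52, 0]) cube([60, 60, 650]);
translate([1370, 52, 0]) cube([60, 60, 650]);
translate([52, 497, 0]) cube([60, 60, 650]);
translate([1370, 497, 0]) cube([60, 60, 650]);


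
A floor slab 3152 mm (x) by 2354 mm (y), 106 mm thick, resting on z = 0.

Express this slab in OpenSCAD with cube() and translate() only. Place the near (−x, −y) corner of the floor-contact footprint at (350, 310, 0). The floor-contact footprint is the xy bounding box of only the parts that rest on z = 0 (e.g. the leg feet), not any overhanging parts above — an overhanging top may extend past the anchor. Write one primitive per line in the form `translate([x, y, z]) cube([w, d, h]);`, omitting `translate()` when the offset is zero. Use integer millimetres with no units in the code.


translate([350, 310, 0]) cube([3152, 2354, 106]);


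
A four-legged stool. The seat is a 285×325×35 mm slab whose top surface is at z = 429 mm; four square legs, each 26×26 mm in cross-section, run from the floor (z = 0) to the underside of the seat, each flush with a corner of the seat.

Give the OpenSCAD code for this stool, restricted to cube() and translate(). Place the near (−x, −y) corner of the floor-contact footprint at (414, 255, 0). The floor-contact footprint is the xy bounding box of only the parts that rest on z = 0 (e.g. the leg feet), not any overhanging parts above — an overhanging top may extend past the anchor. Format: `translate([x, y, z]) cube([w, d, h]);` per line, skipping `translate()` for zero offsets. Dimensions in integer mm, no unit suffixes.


// leg_h = 429 - 35 = 394
translate([414, 255, 394]) cube([285, 325, 35]);
translate([414, 255, 0]) cube([26, 26, 394]);
translate([673, 255, 0]) cube([26, 26, 394]);
translate([414, 554, 0]) cube([26, 26, 394]);
translate([673, 554, 0]) cube([26, 26, 394]);


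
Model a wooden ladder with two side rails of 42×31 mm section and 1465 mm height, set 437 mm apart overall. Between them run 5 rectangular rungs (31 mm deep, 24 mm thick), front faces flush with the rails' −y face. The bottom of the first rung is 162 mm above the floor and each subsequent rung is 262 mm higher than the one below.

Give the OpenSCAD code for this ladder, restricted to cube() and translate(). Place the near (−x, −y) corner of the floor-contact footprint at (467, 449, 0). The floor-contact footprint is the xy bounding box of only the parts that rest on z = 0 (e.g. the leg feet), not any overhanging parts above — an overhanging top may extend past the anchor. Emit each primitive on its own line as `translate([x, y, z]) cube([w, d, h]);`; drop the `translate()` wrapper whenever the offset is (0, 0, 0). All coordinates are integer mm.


// rung span = 437 - 2*42 = 353
// rung[k] z = 162 + k*262
translate([467, 449, 0]) cube([42, 31, 1465]);
translate([862, 449, 0]) cube([42, 31, 1465]);
translate([509, 449, 162]) cube([353, 31, 24]);
translate([509, 449, 424]) cube([353, 31, 24]);
translate([509, 449, 686]) cube([353, 31, 24]);
translate([509, 449, 948]) cube([353, 31, 24]);
translate([509, 449, 1210]) cube([353, 31, 24]);


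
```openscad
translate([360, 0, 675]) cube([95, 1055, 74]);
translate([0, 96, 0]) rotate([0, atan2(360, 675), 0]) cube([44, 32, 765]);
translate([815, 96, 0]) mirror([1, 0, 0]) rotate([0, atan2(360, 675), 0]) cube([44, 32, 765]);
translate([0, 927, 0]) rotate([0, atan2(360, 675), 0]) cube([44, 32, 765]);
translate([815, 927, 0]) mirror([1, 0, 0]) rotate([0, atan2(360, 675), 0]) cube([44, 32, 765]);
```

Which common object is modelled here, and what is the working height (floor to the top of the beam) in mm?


A sawhorse. The overall height is 749 mm.

A beam across two mirrored pairs of raked legs — a sawhorse. The beam's underside is at z = 675 (matching the legs' vertical rise in atan2(360, 675)) and the beam is 74 mm tall, so its top is at 675 + 74 = 749 mm. The raked legs top out at the beam's underside, so that is the highest point.


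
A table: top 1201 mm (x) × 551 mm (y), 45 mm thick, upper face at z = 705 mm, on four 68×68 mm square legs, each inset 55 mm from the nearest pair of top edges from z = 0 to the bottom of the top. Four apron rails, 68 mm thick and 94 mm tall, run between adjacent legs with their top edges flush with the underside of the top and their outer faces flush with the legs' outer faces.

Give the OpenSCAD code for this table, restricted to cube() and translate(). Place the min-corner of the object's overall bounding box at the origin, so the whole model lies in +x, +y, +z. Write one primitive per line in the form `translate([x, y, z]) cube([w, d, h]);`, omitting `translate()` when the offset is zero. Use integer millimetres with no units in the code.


translate([0, 0, 660]) cube([1201, 551, 45]);
translate([55, 55, 0]) cube([68, 68, 660]);
translate([1078, 55, 0]) cube([68, 68, 660]);
translate([55, 428, 0]) cube([68, 68, 660]);
translate([1078, 428, 0]) cube([68, 68, 660]);
translate([123, 55, 566]) cube([955, 68, 94]);
translate([123, 428, 566]) cube([955, 68, 94]);
translate([55, 123, 566]) cube([68, 305, 94]);
translate([1078, 123, 566]) cube([68, 305, 94]);


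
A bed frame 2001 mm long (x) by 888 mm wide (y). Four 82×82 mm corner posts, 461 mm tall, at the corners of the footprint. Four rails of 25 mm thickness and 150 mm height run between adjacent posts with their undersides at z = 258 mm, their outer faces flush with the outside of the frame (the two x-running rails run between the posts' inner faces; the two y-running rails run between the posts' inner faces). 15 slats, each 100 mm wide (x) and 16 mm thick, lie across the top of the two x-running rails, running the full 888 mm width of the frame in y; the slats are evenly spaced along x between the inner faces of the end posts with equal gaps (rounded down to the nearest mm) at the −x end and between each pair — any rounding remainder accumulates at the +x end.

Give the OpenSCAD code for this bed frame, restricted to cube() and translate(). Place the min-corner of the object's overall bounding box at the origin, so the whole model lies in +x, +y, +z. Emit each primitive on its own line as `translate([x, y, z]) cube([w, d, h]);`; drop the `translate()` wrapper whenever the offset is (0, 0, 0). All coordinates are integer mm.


// slat z = rail_z + rail_h = 258 + 150 = 408
// slat gap = ⌊(1837 − 15·100) / 16⌋ = 21
cube([82, 82, 461]);
translate([0, 806, 0]) cube([82, 82, 461]);
translate([1919, 0, 0]) cube([82, 82, 461]);
translate([1919, 806, 0]) cube([82, 82, 461]);
translate([82, 0, 258]) cube([1837, 25, 150]);
translate([82, 863, 258]) cube([1837, 25, 150]);
translate([0, 82, 258]) cube([25, 724, 150]);
translate([1976, 82, 258]) cube([25, 724, 150]);
translate([103, 0, 408]) cube([100, 888, 16]);
translate([224, 0, 408]) cube([100, 888, 16]);
translate([345, 0, 408]) cube([100, 888, 16]);
translate([466, 0, 408]) cube([100, 888, 16]);
translate([587, 0, 408]) cube([100, 888, 16]);
translate([708, 0, 408]) cube([100, 888, 16]);
translate([829, 0, 408]) cube([100, 888, 16]);
translate([950, 0, 408]) cube([100, 888, 16]);
translate([1071, 0, 408]) cube([100, 888, 16]);
translate([1192, 0, 408]) cube([100, 888, 16]);
translate([1313, 0, 408]) cube([100, 888, 16]);
translate([1434, 0, 408]) cube([100, 888, 16]);
translate([1555, 0, 408]) cube([100, 888, 16]);
translate([1676, 0, 408]) cube([100, 888, 16]);
translate([1797, 0, 408]) cube([100, 888, 16]);


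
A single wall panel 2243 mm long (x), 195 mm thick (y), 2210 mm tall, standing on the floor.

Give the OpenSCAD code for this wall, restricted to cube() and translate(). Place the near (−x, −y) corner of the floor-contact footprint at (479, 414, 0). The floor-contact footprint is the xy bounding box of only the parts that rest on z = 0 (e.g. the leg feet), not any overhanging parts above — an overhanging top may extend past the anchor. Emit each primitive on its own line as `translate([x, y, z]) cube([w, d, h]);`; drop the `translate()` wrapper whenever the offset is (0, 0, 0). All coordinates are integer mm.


translate([479, 414, 0]) cube([2243, 195, 2210]);


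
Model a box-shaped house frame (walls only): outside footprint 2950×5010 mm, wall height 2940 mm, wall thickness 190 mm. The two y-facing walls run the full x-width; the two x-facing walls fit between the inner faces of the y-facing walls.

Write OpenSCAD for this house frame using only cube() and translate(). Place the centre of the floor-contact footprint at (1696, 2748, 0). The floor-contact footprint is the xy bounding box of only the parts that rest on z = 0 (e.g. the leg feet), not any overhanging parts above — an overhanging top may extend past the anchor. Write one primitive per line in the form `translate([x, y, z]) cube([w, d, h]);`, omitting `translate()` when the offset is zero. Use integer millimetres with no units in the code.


translate([221, 243, 0]) cube([2950, 190, 2940]);
translate([221, 5063, 0]) cube([2950, 190, 2940]);
translate([221, 433, 0]) cube([190, 4630, 2940]);
translate([2981, 433, 0]) cube([190, 4630, 2940]);


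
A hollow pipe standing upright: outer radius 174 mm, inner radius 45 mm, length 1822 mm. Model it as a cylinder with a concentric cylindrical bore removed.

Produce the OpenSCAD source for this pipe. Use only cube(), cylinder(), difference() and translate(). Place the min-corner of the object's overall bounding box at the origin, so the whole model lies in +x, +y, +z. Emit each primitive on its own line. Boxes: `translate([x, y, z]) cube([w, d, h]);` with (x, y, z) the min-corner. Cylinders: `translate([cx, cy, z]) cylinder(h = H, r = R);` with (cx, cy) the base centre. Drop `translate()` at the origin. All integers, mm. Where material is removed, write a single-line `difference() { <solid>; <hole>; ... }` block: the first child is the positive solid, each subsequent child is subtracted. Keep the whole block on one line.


difference() { translate([174, 174, 0]) cylinder(h = 1822, r = 174); translate([174, 174, 0]) cylinder(h = 1822, r = 45); }


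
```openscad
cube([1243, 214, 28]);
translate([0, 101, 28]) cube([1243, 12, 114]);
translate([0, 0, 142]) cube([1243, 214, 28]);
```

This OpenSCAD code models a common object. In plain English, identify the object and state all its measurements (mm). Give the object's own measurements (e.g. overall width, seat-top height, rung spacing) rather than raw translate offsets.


An I-beam lying along x, 1243 mm long. Overall section height 170 mm. Two flanges 214 mm wide (y) and 28 mm thick, one on the floor and one at the top; a web 12 mm thick runs between them, centred on the flange width.


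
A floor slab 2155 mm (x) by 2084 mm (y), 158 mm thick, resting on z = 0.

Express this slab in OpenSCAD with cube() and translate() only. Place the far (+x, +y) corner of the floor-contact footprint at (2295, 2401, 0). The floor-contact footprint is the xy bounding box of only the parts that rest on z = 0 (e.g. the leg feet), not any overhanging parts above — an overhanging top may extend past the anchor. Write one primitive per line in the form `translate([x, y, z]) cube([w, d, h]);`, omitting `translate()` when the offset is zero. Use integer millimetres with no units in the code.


translate([140, 317, 0]) cube([2155, 2084, 158]);


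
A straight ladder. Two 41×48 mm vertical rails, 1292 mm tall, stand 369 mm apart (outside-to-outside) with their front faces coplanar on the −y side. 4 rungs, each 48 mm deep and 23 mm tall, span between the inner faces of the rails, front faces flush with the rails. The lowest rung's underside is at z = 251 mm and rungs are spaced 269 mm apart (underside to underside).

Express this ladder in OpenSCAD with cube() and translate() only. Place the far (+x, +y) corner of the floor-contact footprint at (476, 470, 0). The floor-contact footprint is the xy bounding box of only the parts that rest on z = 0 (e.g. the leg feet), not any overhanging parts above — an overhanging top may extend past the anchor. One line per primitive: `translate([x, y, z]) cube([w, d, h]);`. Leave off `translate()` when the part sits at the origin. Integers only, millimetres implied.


translate([107, 422, 0]) cube([41, 48, 1292]);
translate([435, 422, 0]) cube([41, 48, 1292]);
translate([148, 422, 251]) cube([287, 48, 23]);
translate([148, 422, 520]) cube([287, 48, 23]);
translate([148, 422, 789]) cube([287, 48, 23]);
translate([148, 422, 1058]) cube([287, 48, 23]);


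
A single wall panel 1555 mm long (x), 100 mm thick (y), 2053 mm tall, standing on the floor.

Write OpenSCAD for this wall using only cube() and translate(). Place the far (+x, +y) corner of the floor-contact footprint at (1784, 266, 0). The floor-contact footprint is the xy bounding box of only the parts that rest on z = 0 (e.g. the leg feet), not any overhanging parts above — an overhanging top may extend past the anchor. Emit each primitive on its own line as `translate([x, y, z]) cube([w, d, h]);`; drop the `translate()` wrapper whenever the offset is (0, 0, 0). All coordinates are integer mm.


translate([229, 166, 0]) cube([1555, 100, 2053]);


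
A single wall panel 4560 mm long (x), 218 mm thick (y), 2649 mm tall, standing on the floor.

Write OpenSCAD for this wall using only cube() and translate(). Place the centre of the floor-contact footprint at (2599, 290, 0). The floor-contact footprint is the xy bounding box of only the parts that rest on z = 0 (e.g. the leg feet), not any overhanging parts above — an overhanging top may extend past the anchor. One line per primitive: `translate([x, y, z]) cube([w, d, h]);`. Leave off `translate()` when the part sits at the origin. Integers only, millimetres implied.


translate([319, 181, 0]) cube([4560, 218, 2649]);


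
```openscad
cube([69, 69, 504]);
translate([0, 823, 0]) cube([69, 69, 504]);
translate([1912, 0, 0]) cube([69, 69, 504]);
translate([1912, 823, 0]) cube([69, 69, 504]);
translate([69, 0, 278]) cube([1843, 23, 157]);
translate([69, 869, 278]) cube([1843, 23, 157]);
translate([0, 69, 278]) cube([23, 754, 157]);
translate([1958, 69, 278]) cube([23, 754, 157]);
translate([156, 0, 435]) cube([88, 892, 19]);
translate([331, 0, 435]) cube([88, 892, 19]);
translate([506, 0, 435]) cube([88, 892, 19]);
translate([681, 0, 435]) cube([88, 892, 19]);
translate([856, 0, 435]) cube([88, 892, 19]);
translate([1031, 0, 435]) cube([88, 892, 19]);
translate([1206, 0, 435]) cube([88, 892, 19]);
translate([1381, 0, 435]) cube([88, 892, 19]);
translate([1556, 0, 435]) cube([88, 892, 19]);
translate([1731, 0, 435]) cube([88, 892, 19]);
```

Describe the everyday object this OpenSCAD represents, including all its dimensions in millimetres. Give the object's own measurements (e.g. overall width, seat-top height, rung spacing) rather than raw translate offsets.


A bed frame 1981 mm long (x) by 892 mm wide (y). Four 69×69 mm corner posts, 504 mm tall, at the corners of the footprint. Four rails of 23 mm thickness and 157 mm height run between adjacent posts with their undersides at z = 278 mm, their outer faces flush with the outside of the frame (the two x-running rails run between the posts' inner faces; the two y-running rails run between the posts' inner faces). 10 slats, each 88 mm wide (x) and 19 mm thick, lie across the top of the two x-running rails, running the full 892 mm width of the frame in y; along x they sit between the end posts with a 87 mm gap after the −x posts and between neighbouring slats, leaving 93 mm before the +x posts.


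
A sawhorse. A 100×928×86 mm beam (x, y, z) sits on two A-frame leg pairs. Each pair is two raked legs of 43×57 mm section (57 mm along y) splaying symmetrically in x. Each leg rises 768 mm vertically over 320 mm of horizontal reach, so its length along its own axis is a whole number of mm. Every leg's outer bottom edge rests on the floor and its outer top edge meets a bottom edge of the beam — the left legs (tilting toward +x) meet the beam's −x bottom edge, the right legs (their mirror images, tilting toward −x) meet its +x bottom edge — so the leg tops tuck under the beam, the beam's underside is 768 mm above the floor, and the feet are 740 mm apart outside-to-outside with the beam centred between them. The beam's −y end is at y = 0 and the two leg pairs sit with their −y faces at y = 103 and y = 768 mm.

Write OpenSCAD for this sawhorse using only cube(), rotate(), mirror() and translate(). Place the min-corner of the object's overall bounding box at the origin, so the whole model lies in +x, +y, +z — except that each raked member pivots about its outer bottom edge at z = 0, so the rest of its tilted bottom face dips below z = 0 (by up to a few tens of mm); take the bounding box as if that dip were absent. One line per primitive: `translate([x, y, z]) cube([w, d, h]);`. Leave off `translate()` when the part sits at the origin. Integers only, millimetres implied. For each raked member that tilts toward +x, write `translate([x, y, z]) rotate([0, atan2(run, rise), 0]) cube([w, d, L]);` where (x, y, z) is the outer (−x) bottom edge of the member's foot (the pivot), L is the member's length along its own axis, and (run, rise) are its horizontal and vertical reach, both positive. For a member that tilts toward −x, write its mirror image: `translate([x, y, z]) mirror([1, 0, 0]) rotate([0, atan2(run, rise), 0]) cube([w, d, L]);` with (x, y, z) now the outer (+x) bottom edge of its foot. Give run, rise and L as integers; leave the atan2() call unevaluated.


translate([320, 0, 768]) cube([100, 928, 86]);
translate([0, 103, 0]) rotate([0, atan2(320, 768), 0]) cube([43, 57, 832]);
translate([740, 103, 0]) mirror([1, 0, 0]) rotate([0, atan2(320, 768), 0]) cube([43, 57, 832]);
translate([0, 768, 0]) rotate([0, atan2(320, 768), 0]) cube([43, 57, 832]);
translate([740, 768, 0]) mirror([1, 0, 0]) rotate([0, atan2(320, 768), 0]) cube([43, 57, 832]);


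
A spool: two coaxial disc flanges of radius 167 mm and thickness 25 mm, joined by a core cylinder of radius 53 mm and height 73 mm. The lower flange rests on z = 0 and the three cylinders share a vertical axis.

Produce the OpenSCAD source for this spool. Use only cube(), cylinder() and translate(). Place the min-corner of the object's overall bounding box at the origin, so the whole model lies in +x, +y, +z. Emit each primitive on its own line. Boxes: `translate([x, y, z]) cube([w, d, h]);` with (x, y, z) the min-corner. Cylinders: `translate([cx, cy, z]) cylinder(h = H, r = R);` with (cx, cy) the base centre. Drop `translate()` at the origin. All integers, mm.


translate([167, 167, 0]) cylinder(h = 25, r = 167);
translate([167, 167, 25]) cylinder(h = 73, r = 53);
translate([167, 167, 98]) cylinder(h = 25, r = 167);


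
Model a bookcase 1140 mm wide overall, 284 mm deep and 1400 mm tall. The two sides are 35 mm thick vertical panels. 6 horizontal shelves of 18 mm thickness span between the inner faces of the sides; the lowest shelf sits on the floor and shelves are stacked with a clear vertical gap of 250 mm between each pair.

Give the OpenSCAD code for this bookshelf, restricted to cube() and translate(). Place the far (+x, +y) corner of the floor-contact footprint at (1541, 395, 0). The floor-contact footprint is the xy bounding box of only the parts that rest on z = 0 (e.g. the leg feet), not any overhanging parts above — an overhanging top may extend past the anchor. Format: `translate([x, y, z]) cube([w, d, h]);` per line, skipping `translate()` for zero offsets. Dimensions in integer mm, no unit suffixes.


translate([401, 111, 0]) cube([35, 284, 1400]);
translate([1506, 111, 0]) cube([35, 284, 1400]);
translate([436, 111, 0]) cube([1070, 284, 18]);
translate([436, 111, 268]) cube([1070, 284, 18]);
translate([436, 111, 536]) cube([1070, 284, 18]);
translate([436, 111, 804]) cube([1070, 284, 18]);
translate([436, 111, 1072]) cube([1070, 284, 18]);
translate([436, 111, 1340]) cube([1070, 284, 18]);


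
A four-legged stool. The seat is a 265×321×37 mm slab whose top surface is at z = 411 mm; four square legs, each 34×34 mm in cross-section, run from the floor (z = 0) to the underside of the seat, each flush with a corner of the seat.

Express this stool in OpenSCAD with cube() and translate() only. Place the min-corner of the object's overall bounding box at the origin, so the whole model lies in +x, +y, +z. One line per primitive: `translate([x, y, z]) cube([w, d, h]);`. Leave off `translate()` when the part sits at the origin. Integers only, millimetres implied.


translate([0, 0, 374]) cube([265, 321, 37]);
cube([34, 34, 374]);
translate([231, 0, 0]) cube([34, 34, 374]);
translate([0, 287, 0]) cube([34, 34, 374]);
translate([231, 287, 0]) cube([34, 34, 374]);


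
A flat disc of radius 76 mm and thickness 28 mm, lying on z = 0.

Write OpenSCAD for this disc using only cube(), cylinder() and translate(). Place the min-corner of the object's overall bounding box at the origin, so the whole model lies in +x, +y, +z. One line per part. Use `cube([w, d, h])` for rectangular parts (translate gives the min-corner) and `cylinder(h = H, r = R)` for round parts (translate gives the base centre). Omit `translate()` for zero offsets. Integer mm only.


translate([76, 76, 0]) cylinder(h = 28, r = 76);


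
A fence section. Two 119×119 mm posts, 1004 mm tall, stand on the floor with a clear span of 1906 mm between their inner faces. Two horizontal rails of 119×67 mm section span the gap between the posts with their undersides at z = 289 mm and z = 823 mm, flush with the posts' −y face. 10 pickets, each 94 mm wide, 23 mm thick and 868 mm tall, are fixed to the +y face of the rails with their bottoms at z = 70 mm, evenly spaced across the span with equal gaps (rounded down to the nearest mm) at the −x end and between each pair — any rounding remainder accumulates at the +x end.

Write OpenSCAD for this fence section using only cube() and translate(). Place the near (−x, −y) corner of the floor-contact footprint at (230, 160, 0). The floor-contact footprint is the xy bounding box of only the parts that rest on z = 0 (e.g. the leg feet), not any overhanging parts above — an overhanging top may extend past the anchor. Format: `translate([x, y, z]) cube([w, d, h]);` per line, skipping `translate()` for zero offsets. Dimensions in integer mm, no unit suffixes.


translate([230, 160, 0]) cube([119, 119, 1004]);
translate([2255, 160, 0]) cube([119, 119, 1004]);
translate([349, 160, 289]) cube([1906, 119, 67]);
translate([349, 160, 823]) cube([1906, 119, 67]);
translate([436, 279, 70]) cube([94, 23, 868]);
translate([617, 279, 70]) cube([94, 23, 868]);
translate([798, 279, 70]) cube([94, 23, 868]);
translate([979, 279, 70]) cube([94, 23, 868]);
translate([1160, 279, 70]) cube([94, 23, 868]);
translate([1341, 279, 70]) cube([94, 23, 868]);
translate([1522, 279, 70]) cube([94, 23, 868]);
translate([1703, 279, 70]) cube([94, 23, 868]);
translate([1884, 279, 70]) cube([94, 23, 868]);
translate([2065, 279, 70]) cube([94, 23, 868]);


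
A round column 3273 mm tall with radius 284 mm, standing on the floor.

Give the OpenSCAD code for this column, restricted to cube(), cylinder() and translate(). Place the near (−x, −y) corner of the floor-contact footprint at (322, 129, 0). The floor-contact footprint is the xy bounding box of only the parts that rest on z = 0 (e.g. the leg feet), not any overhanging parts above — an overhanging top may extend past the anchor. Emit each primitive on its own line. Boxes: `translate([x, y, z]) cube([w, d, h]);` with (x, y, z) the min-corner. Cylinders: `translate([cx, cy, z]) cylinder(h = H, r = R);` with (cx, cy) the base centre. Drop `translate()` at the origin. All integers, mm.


translate([606, 413, 0]) cylinder(h = 3273, r = 284);


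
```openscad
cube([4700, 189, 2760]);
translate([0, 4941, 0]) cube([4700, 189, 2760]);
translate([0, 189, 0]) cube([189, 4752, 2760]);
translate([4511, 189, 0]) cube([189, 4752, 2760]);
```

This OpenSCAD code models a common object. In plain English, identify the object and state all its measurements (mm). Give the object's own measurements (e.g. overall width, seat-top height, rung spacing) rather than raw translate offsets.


The wall frame of a small rectangular building: four walls, each 2760 mm tall and 189 mm thick, enclosing a footprint 4700 mm (x) by 5130 mm (y) outside-to-outside, with no floor or roof. The front and back walls (the −y and +y sides) span the full width; the two side walls fit between them.
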